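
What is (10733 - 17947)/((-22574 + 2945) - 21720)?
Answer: 7214/41349 ≈ 0.17447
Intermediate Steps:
(10733 - 17947)/((-22574 + 2945) - 21720) = -7214/(-19629 - 21720) = -7214/(-41349) = -7214*(-1/41349) = 7214/41349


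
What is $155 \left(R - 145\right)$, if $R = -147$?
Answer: $-45260$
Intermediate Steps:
$155 \left(R - 145\right) = 155 \left(-147 - 145\right) = 155 \left(-292\right) = -45260$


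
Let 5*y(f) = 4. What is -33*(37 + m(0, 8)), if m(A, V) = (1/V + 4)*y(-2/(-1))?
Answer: -13299/10 ≈ -1329.9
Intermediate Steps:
y(f) = 4/5 (y(f) = (1/5)*4 = 4/5)
m(A, V) = 16/5 + 4/(5*V) (m(A, V) = (1/V + 4)*(4/5) = (4 + 1/V)*(4/5) = 16/5 + 4/(5*V))
-33*(37 + m(0, 8)) = -33*(37 + (4/5)*(1 + 4*8)/8) = -33*(37 + (4/5)*(1/8)*(1 + 32)) = -33*(37 + (4/5)*(1/8)*33) = -33*(37 + 33/10) = -33*403/10 = -13299/10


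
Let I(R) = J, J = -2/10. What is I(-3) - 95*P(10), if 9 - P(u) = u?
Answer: 474/5 ≈ 94.800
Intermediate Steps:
J = -⅕ (J = -2*⅒ = -⅕ ≈ -0.20000)
I(R) = -⅕
P(u) = 9 - u
I(-3) - 95*P(10) = -⅕ - 95*(9 - 1*10) = -⅕ - 95*(9 - 10) = -⅕ - 95*(-1) = -⅕ + 95 = 474/5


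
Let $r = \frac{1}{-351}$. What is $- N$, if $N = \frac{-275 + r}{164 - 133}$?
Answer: $\frac{96526}{10881} \approx 8.8711$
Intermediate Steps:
$r = - \frac{1}{351} \approx -0.002849$
$N = - \frac{96526}{10881}$ ($N = \frac{-275 - \frac{1}{351}}{164 - 133} = - \frac{96526}{351 \cdot 31} = \left(- \frac{96526}{351}\right) \frac{1}{31} = - \frac{96526}{10881} \approx -8.8711$)
$- N = \left(-1\right) \left(- \frac{96526}{10881}\right) = \frac{96526}{10881}$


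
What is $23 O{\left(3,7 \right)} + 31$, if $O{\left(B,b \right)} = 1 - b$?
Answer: $-107$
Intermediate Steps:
$23 O{\left(3,7 \right)} + 31 = 23 \left(1 - 7\right) + 31 = 23 \left(-6\right) + 31 = -138 + 31 = -107$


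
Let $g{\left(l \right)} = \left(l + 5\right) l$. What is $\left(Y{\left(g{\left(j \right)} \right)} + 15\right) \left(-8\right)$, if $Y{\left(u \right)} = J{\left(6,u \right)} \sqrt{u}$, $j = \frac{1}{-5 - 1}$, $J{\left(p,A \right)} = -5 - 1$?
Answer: $-120 + 8 i \sqrt{29} \approx -120.0 + 43.081 i$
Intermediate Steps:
$J{\left(p,A \right)} = -6$ ($J{\left(p,A \right)} = -5 - 1 = -6$)
$j = - \frac{1}{6}$ ($j = \frac{1}{-6} = - \frac{1}{6} \approx -0.16667$)
$g{\left(l \right)} = l \left(5 + l\right)$ ($g{\left(l \right)} = \left(5 + l\right) l = l \left(5 + l\right)$)
$Y{\left(u \right)} = - 6 \sqrt{u}$
$\left(Y{\left(g{\left(j \right)} \right)} + 15\right) \left(-8\right) = \left(- 6 \sqrt{- \frac{5 - \frac{1}{6}}{6}} + 15\right) \left(-8\right) = \left(- 6 \sqrt{\left(- \frac{1}{6}\right) \frac{29}{6}} + 15\right) \left(-8\right) = \left(- 6 \sqrt{- \frac{29}{36}} + 15\right) \left(-8\right) = \left(- 6 \frac{i \sqrt{29}}{6} + 15\right) \left(-8\right) = \left(- i \sqrt{29} + 15\right) \left(-8\right) = \left(15 - i \sqrt{29}\right) \left(-8\right) = -120 + 8 i \sqrt{29}$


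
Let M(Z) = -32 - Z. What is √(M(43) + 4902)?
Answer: √4827 ≈ 69.477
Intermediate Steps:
√(M(43) + 4902) = √((-32 - 1*43) + 4902) = √((-32 - 43) + 4902) = √(-75 + 4902) = √4827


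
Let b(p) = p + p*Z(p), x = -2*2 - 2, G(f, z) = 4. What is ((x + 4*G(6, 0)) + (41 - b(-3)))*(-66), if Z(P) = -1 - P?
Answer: -3960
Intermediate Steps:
x = -6 (x = -4 - 2 = -6)
b(p) = p + p*(-1 - p)
((x + 4*G(6, 0)) + (41 - b(-3)))*(-66) = ((-6 + 4*4) + (41 - (-1)*(-3)**2))*(-66) = ((-6 + 16) + (41 - (-1)*9))*(-66) = (10 + (41 - 1*(-9)))*(-66) = (10 + (41 + 9))*(-66) = (10 + 50)*(-66) = 60*(-66) = -3960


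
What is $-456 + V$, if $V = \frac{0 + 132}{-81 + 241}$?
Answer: $- \frac{18207}{40} \approx -455.17$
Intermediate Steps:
$V = \frac{33}{40}$ ($V = \frac{132}{160} = 132 \cdot \frac{1}{160} = \frac{33}{40} \approx 0.825$)
$-456 + V = -456 + \frac{33}{40} = - \frac{18207}{40}$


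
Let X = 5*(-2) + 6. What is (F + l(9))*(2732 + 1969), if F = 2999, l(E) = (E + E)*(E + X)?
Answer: 14521389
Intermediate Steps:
X = -4 (X = -10 + 6 = -4)
l(E) = 2*E*(-4 + E) (l(E) = (E + E)*(E - 4) = (2*E)*(-4 + E) = 2*E*(-4 + E))
(F + l(9))*(2732 + 1969) = (2999 + 2*9*(-4 + 9))*(2732 + 1969) = (2999 + 2*9*5)*4701 = (2999 + 90)*4701 = 3089*4701 = 14521389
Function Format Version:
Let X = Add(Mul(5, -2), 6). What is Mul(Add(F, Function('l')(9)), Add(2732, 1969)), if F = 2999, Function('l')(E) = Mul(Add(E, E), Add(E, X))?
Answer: 14521389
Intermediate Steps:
X = -4 (X = Add(-10, 6) = -4)
Function('l')(E) = Mul(2, E, Add(-4, E)) (Function('l')(E) = Mul(Add(E, E), Add(E, -4)) = Mul(Mul(2, E), Add(-4, E)) = Mul(2, E, Add(-4, E)))
Mul(Add(F, Function('l')(9)), Add(2732, 1969)) = Mul(Add(2999, Mul(2, 9, Add(-4, 9))), Add(2732, 1969)) = Mul(Add(2999, Mul(2, 9, 5)), 4701) = Mul(Add(2999, 90), 4701) = Mul(3089, 4701) = 14521389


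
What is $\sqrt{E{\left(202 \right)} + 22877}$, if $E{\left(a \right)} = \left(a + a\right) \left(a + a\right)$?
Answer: $3 \sqrt{20677} \approx 431.38$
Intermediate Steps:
$E{\left(a \right)} = 4 a^{2}$ ($E{\left(a \right)} = 2 a 2 a = 4 a^{2}$)
$\sqrt{E{\left(202 \right)} + 22877} = \sqrt{4 \cdot 202^{2} + 22877} = \sqrt{4 \cdot 40804 + 22877} = \sqrt{163216 + 22877} = \sqrt{186093} = 3 \sqrt{20677}$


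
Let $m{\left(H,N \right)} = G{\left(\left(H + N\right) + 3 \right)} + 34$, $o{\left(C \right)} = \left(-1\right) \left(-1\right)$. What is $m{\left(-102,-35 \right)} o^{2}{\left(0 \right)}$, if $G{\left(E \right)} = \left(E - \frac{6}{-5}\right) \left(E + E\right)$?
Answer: $\frac{178122}{5} \approx 35624.0$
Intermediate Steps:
$o{\left(C \right)} = 1$
$G{\left(E \right)} = 2 E \left(\frac{6}{5} + E\right)$ ($G{\left(E \right)} = \left(E - - \frac{6}{5}\right) 2 E = \left(E + \frac{6}{5}\right) 2 E = \left(\frac{6}{5} + E\right) 2 E = 2 E \left(\frac{6}{5} + E\right)$)
$m{\left(H,N \right)} = 34 + \frac{2 \left(3 + H + N\right) \left(21 + 5 H + 5 N\right)}{5}$ ($m{\left(H,N \right)} = \frac{2 \left(\left(H + N\right) + 3\right) \left(6 + 5 \left(\left(H + N\right) + 3\right)\right)}{5} + 34 = \frac{2 \left(3 + H + N\right) \left(6 + 5 \left(3 + H + N\right)\right)}{5} + 34 = \frac{2 \left(3 + H + N\right) \left(6 + \left(15 + 5 H + 5 N\right)\right)}{5} + 34 = \frac{2 \left(3 + H + N\right) \left(21 + 5 H + 5 N\right)}{5} + 34 = 34 + \frac{2 \left(3 + H + N\right) \left(21 + 5 H + 5 N\right)}{5}$)
$m{\left(-102,-35 \right)} o^{2}{\left(0 \right)} = \left(34 + \frac{2 \left(3 - 102 - 35\right) \left(21 + 5 \left(-102\right) + 5 \left(-35\right)\right)}{5}\right) 1^{2} = \left(34 + \frac{2}{5} \left(-134\right) \left(21 - 510 - 175\right)\right) 1 = \left(34 + \frac{2}{5} \left(-134\right) \left(-664\right)\right) 1 = \left(34 + \frac{177952}{5}\right) 1 = \frac{178122}{5} \cdot 1 = \frac{178122}{5}$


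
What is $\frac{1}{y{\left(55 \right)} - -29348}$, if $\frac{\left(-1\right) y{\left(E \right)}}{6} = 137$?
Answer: $\frac{1}{28526} \approx 3.5056 \cdot 10^{-5}$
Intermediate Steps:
$y{\left(E \right)} = -822$ ($y{\left(E \right)} = \left(-6\right) 137 = -822$)
$\frac{1}{y{\left(55 \right)} - -29348} = \frac{1}{-822 - -29348} = \frac{1}{-822 + 29348} = \frac{1}{28526}$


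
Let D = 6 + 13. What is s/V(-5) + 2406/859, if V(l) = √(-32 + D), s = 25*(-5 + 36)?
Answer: 2406/859 - 775*I*√13/13 ≈ 2.8009 - 214.95*I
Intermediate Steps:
s = 775 (s = 25*31 = 775)
D = 19
V(l) = I*√13 (V(l) = √(-32 + 19) = √(-13) = I*√13)
s/V(-5) + 2406/859 = 775/((I*√13)) + 2406/859 = 775*(-I*√13/13) + 2406*(1/859) = -775*I*√13/13 + 2406/859 = 2406/859 - 775*I*√13/13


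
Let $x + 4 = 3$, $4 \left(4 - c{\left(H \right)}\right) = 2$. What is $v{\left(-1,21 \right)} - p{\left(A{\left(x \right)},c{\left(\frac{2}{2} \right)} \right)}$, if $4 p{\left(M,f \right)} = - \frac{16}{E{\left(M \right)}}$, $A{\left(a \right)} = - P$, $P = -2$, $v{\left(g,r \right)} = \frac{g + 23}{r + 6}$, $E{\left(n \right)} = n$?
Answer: $\frac{76}{27} \approx 2.8148$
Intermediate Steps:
$v{\left(g,r \right)} = \frac{23 + g}{6 + r}$
$c{\left(H \right)} = \frac{7}{2}$ ($c{\left(H \right)} = 4 - \frac{1}{2} = \frac{7}{2}$)
$x = -1$ ($x = -4 + 3 = -1$)
$A{\left(a \right)} = 2$ ($A{\left(a \right)} = \left(-1\right) \left(-2\right) = 2$)
$p{\left(M,f \right)} = - \frac{4}{M}$ ($p{\left(M,f \right)} = \frac{\left(-16\right) \frac{1}{M}}{4} = - \frac{4}{M}$)
$v{\left(-1,21 \right)} - p{\left(A{\left(x \right)},c{\left(\frac{2}{2} \right)} \right)} = \frac{23 - 1}{6 + 21} - - \frac{4}{2} = \frac{1}{27} \cdot 22 - \left(-4\right) \frac{1}{2} = \frac{1}{27} \cdot 22 - -2 = \frac{22}{27} + 2 = \frac{76}{27}$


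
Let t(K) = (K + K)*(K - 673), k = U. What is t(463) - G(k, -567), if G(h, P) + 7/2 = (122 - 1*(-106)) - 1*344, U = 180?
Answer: -388681/2 ≈ -1.9434e+5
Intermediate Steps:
k = 180
t(K) = 2*K*(-673 + K) (t(K) = (2*K)*(-673 + K) = 2*K*(-673 + K))
G(h, P) = -239/2 (G(h, P) = -7/2 + ((122 - 1*(-106)) - 1*344) = -7/2 + ((122 + 106) - 344) = -7/2 + (228 - 344) = -7/2 - 116 = -239/2)
t(463) - G(k, -567) = 2*463*(-673 + 463) - 1*(-239/2) = 2*463*(-210) + 239/2 = -194460 + 239/2 = -388681/2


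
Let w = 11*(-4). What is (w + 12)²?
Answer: 1024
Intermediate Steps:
w = -44
(w + 12)² = (-44 + 12)² = (-32)² = 1024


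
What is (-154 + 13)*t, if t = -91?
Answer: 12831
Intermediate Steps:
(-154 + 13)*t = (-154 + 13)*(-91) = -141*(-91) = 12831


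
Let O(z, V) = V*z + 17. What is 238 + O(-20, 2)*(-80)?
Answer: 2078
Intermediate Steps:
O(z, V) = 17 + V*z
238 + O(-20, 2)*(-80) = 238 + (17 + 2*(-20))*(-80) = 238 + (17 - 40)*(-80) = 238 - 23*(-80) = 238 + 1840 = 2078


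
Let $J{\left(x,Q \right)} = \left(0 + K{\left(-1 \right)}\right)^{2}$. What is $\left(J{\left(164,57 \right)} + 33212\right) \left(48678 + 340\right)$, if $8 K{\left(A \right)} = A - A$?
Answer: $1627985816$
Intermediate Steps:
$K{\left(A \right)} = 0$ ($K{\left(A \right)} = \frac{A - A}{8} = \frac{1}{8} \cdot 0 = 0$)
$J{\left(x,Q \right)} = 0$ ($J{\left(x,Q \right)} = \left(0 + 0\right)^{2} = 0^{2} = 0$)
$\left(J{\left(164,57 \right)} + 33212\right) \left(48678 + 340\right) = \left(0 + 33212\right) \left(48678 + 340\right) = 33212 \cdot 49018 = 1627985816$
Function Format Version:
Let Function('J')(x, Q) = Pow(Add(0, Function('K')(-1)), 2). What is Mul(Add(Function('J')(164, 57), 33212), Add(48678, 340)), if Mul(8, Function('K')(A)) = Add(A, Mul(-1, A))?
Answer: 1627985816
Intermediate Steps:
Function('K')(A) = 0 (Function('K')(A) = Mul(Rational(1, 8), Add(A, Mul(-1, A))) = Mul(Rational(1, 8), 0) = 0)
Function('J')(x, Q) = 0 (Function('J')(x, Q) = Pow(Add(0, 0), 2) = Pow(0, 2) = 0)
Mul(Add(Function('J')(164, 57), 33212), Add(48678, 340)) = Mul(Add(0, 33212), Add(48678, 340)) = Mul(33212, 49018) = 1627985816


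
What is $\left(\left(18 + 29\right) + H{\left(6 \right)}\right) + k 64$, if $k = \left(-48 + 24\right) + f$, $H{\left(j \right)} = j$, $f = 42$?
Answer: $1205$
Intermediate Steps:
$k = 18$ ($k = \left(-48 + 24\right) + 42 = -24 + 42 = 18$)
$\left(\left(18 + 29\right) + H{\left(6 \right)}\right) + k 64 = \left(\left(18 + 29\right) + 6\right) + 18 \cdot 64 = \left(47 + 6\right) + 1152 = 53 + 1152 = 1205$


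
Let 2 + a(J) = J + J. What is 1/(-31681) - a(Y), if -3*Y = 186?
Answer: 3991805/31681 ≈ 126.00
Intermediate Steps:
Y = -62 (Y = -1/3*186 = -62)
a(J) = -2 + 2*J (a(J) = -2 + (J + J) = -2 + 2*J)
1/(-31681) - a(Y) = 1/(-31681) - (-2 + 2*(-62)) = -1/31681 - (-2 - 124) = -1/31681 - 1*(-126) = -1/31681 + 126 = 3991805/31681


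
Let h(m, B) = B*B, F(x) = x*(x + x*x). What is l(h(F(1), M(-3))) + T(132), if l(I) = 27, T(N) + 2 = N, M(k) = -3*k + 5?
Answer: 157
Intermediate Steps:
M(k) = 5 - 3*k
T(N) = -2 + N
F(x) = x*(x + x²)
h(m, B) = B²
l(h(F(1), M(-3))) + T(132) = 27 + (-2 + 132) = 27 + 130 = 157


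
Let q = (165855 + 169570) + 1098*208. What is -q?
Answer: -563809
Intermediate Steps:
q = 563809 (q = 335425 + 228384 = 563809)
-q = -1*563809 = -563809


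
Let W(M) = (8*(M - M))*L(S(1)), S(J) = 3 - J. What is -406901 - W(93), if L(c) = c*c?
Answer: -406901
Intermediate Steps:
L(c) = c²
W(M) = 0 (W(M) = (8*(M - M))*(3 - 1*1)² = (8*0)*(3 - 1)² = 0*2² = 0*4 = 0)
-406901 - W(93) = -406901 - 1*0 = -406901 + 0 = -406901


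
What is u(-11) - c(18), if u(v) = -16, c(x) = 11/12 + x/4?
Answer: -257/12 ≈ -21.417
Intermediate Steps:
c(x) = 11/12 + x/4 (c(x) = 11*(1/12) + x*(1/4) = 11/12 + x/4)
u(-11) - c(18) = -16 - (11/12 + (1/4)*18) = -16 - (11/12 + 9/2) = -16 - 1*65/12 = -16 - 65/12 = -257/12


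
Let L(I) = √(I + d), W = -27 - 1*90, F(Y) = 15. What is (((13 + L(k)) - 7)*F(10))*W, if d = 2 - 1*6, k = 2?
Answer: -10530 - 1755*I*√2 ≈ -10530.0 - 2481.9*I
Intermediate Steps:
W = -117 (W = -27 - 90 = -117)
d = -4 (d = 2 - 6 = -4)
L(I) = √(-4 + I) (L(I) = √(I - 4) = √(-4 + I))
(((13 + L(k)) - 7)*F(10))*W = (((13 + √(-4 + 2)) - 7)*15)*(-117) = (((13 + √(-2)) - 7)*15)*(-117) = (((13 + I*√2) - 7)*15)*(-117) = ((6 + I*√2)*15)*(-117) = (90 + 15*I*√2)*(-117) = -10530 - 1755*I*√2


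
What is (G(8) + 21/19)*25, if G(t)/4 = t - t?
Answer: 525/19 ≈ 27.632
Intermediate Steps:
G(t) = 0 (G(t) = 4*(t - t) = 4*0 = 0)
(G(8) + 21/19)*25 = (0 + 21/19)*25 = (21/19)*25 = 525/19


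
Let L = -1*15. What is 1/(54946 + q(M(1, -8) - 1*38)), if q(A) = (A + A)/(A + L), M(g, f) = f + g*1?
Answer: 2/109895 ≈ 1.8199e-5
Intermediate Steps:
L = -15
M(g, f) = f + g
q(A) = 2*A/(-15 + A) (q(A) = (A + A)/(A - 15) = (2*A)/(-15 + A) = 2*A/(-15 + A))
1/(54946 + q(M(1, -8) - 1*38)) = 1/(54946 + 2*((-8 + 1) - 1*38)/(-15 + ((-8 + 1) - 1*38))) = 1/(54946 + 2*(-7 - 38)/(-15 + (-7 - 38))) = 1/(54946 + 2*(-45)/(-15 - 45)) = 1/(54946 + 2*(-45)/(-60)) = 1/(54946 + 2*(-45)*(-1/60)) = 1/(54946 + 3/2) = 1/(109895/2) = 2/109895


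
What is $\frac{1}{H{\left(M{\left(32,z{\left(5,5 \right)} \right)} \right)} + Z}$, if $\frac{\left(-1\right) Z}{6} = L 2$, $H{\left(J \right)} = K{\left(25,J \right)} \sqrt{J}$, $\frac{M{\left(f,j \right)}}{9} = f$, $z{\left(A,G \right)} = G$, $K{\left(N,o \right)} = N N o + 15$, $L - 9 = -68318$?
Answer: $- \frac{68309}{721736171628} + \frac{60005 \sqrt{2}}{240578723876} \approx 2.5809 \cdot 10^{-7}$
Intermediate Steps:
$L = -68309$ ($L = 9 - 68318 = -68309$)
$K{\left(N,o \right)} = 15 + o N^{2}$ ($K{\left(N,o \right)} = N^{2} o + 15 = o N^{2} + 15 = 15 + o N^{2}$)
$M{\left(f,j \right)} = 9 f$
$H{\left(J \right)} = \sqrt{J} \left(15 + 625 J\right)$ ($H{\left(J \right)} = \left(15 + J 25^{2}\right) \sqrt{J} = \left(15 + J 625\right) \sqrt{J} = \left(15 + 625 J\right) \sqrt{J} = \sqrt{J} \left(15 + 625 J\right)$)
$Z = 819708$ ($Z = - 6 \left(\left(-68309\right) 2\right) = \left(-6\right) \left(-136618\right) = 819708$)
$\frac{1}{H{\left(M{\left(32,z{\left(5,5 \right)} \right)} \right)} + Z} = \frac{1}{\sqrt{9 \cdot 32} \left(15 + 625 \cdot 9 \cdot 32\right) + 819708} = \frac{1}{\sqrt{288} \left(15 + 625 \cdot 288\right) + 819708} = \frac{1}{12 \sqrt{2} \left(15 + 180000\right) + 819708} = \frac{1}{12 \sqrt{2} \cdot 180015 + 819708} = \frac{1}{2160180 \sqrt{2} + 819708} = \frac{1}{819708 + 2160180 \sqrt{2}}$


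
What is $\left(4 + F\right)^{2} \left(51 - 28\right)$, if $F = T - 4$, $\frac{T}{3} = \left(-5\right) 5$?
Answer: $129375$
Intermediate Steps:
$T = -75$ ($T = 3 \left(\left(-5\right) 5\right) = 3 \left(-25\right) = -75$)
$F = -79$ ($F = -75 - 4 = -79$)
$\left(4 + F\right)^{2} \left(51 - 28\right) = \left(4 - 79\right)^{2} \left(51 - 28\right) = \left(-75\right)^{2} \cdot 23 = 5625 \cdot 23 = 129375$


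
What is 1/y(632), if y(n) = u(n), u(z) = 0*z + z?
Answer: 1/632 ≈ 0.0015823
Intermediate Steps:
u(z) = z (u(z) = 0 + z = z)
y(n) = n
1/y(632) = 1/632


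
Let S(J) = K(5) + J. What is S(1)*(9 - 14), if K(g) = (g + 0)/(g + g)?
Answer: -15/2 ≈ -7.5000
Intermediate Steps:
K(g) = ½ (K(g) = g/((2*g)) = g*(1/(2*g)) = ½)
S(J) = ½ + J
S(1)*(9 - 14) = (½ + 1)*(9 - 14) = (3/2)*(-5) = -15/2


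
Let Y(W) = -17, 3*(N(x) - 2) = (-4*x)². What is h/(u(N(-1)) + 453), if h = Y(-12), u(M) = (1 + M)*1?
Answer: -51/1384 ≈ -0.036850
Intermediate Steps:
N(x) = 2 + 16*x²/3 (N(x) = 2 + (-4*x)²/3 = 2 + (16*x²)/3 = 2 + 16*x²/3)
u(M) = 1 + M
h = -17
h/(u(N(-1)) + 453) = -17/((1 + (2 + (16/3)*(-1)²)) + 453) = -17/((1 + (2 + (16/3)*1)) + 453) = -17/((1 + (2 + 16/3)) + 453) = -17/((1 + 22/3) + 453) = -17/(25/3 + 453) = -17/1384/3 = -17*3/1384 = -51/1384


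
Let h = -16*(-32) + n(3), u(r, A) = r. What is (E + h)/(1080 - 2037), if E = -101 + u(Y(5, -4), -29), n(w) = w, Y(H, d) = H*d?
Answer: -394/957 ≈ -0.41170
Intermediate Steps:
h = 515 (h = -16*(-32) + 3 = 512 + 3 = 515)
E = -121 (E = -101 + 5*(-4) = -101 - 20 = -121)
(E + h)/(1080 - 2037) = (-121 + 515)/(1080 - 2037) = 394/(-957) = 394*(-1/957) = -394/957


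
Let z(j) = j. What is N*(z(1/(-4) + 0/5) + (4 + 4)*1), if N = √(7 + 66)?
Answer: 31*√73/4 ≈ 66.216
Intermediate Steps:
N = √73 ≈ 8.5440
N*(z(1/(-4) + 0/5) + (4 + 4)*1) = √73*((1/(-4) + 0/5) + (4 + 4)*1) = √73*((1*(-¼) + 0*(⅕)) + 8*1) = √73*((-¼ + 0) + 8) = √73*(-¼ + 8) = √73*(31/4) = 31*√73/4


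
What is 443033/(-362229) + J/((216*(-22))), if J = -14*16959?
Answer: 4660960541/95628456 ≈ 48.740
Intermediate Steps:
J = -237426
443033/(-362229) + J/((216*(-22))) = 443033/(-362229) - 237426/(216*(-22)) = 443033*(-1/362229) - 237426/(-4752) = -443033/362229 - 237426*(-1/4752) = -443033/362229 + 39571/792 = 4660960541/95628456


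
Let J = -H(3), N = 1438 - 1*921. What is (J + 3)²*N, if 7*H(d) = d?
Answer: 167508/49 ≈ 3418.5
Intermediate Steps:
H(d) = d/7
N = 517 (N = 1438 - 921 = 517)
J = -3/7 ≈ -0.42857
(J + 3)²*N = (-3/7 + 3)²*517 = (18/7)²*517 = (324/49)*517 = 167508/49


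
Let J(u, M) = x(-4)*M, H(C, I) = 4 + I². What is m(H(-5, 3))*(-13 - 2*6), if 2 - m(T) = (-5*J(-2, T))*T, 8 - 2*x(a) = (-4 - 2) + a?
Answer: -190175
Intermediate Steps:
x(a) = 7 - a/2 (x(a) = 4 - ((-4 - 2) + a)/2 = 4 - (-6 + a)/2 = 4 + (3 - a/2) = 7 - a/2)
J(u, M) = 9*M (J(u, M) = (7 - ½*(-4))*M = (7 + 2)*M = 9*M)
m(T) = 2 + 45*T² (m(T) = 2 - (-45*T)*T = 2 - (-45)*T² = 2 + 45*T²)
m(H(-5, 3))*(-13 - 2*6) = (2 + 45*(4 + 3²)²)*(-13 - 2*6) = (2 + 45*(4 + 9)²)*(-13 - 12) = (2 + 45*13²)*(-25) = (2 + 45*169)*(-25) = (2 + 7605)*(-25) = 7607*(-25) = -190175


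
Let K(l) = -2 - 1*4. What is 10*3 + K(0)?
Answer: 24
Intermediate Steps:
K(l) = -6 (K(l) = -2 - 4 = -6)
10*3 + K(0) = 10*3 - 6 = 30 - 6 = 24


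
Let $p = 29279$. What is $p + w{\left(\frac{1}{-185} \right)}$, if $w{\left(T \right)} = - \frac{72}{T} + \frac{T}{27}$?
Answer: $\frac{212782004}{4995} \approx 42599.0$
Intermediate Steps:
$w{\left(T \right)} = - \frac{72}{T} + \frac{T}{27}$ ($w{\left(T \right)} = - \frac{72}{T} + T \frac{1}{27} = - \frac{72}{T} + \frac{T}{27}$)
$p + w{\left(\frac{1}{-185} \right)} = 29279 + \left(- \frac{72}{\frac{1}{-185}} + \frac{1}{27 \left(-185\right)}\right) = 29279 + \left(- \frac{72}{- \frac{1}{185}} + \frac{1}{27} \left(- \frac{1}{185}\right)\right) = 29279 - - \frac{66533399}{4995} = 29279 + \left(13320 - \frac{1}{4995}\right) = 29279 + \frac{66533399}{4995} = \frac{212782004}{4995}$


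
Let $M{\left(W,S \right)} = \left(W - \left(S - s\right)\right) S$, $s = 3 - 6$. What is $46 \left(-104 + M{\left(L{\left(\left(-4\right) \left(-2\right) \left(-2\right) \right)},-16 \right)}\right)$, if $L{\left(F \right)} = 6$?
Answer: $-18768$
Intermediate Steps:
$s = -3$ ($s = 3 - 6 = -3$)
$M{\left(W,S \right)} = S \left(-3 + W - S\right)$ ($M{\left(W,S \right)} = \left(W - \left(3 + S\right)\right) S = \left(-3 + W - S\right) S = S \left(-3 + W - S\right)$)
$46 \left(-104 + M{\left(L{\left(\left(-4\right) \left(-2\right) \left(-2\right) \right)},-16 \right)}\right) = 46 \left(-104 - 16 \left(-3 + 6 - -16\right)\right) = 46 \left(-104 - 16 \left(-3 + 6 + 16\right)\right) = 46 \left(-104 - 304\right) = 46 \left(-408\right) = -18768$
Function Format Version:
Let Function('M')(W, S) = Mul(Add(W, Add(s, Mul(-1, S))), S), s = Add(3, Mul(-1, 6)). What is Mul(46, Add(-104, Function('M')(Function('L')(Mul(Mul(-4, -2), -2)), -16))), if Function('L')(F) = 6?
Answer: -18768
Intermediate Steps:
s = -3 (s = Add(3, -6) = -3)
Function('M')(W, S) = Mul(S, Add(-3, W, Mul(-1, S))) (Function('M')(W, S) = Mul(Add(W, Add(-3, Mul(-1, S))), S) = Mul(Add(-3, W, Mul(-1, S)), S) = Mul(S, Add(-3, W, Mul(-1, S))))
Mul(46, Add(-104, Function('M')(Function('L')(Mul(Mul(-4, -2), -2)), -16))) = Mul(46, Add(-104, Mul(-16, Add(-3, 6, Mul(-1, -16))))) = Mul(46, Add(-104, Mul(-16, Add(-3, 6, 16)))) = Mul(46, Add(-104, Mul(-16, 19))) = Mul(46, Add(-104, -304)) = Mul(46, -408) = -18768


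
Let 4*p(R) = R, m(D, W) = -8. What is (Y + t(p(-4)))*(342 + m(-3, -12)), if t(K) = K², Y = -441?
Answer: -146960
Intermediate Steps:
p(R) = R/4
(Y + t(p(-4)))*(342 + m(-3, -12)) = (-441 + ((¼)*(-4))²)*(342 - 8) = (-441 + (-1)²)*334 = (-441 + 1)*334 = -440*334 = -146960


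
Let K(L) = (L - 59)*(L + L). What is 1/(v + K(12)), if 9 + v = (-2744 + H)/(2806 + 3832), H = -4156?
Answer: -3319/3777153 ≈ -0.00087870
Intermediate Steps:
K(L) = 2*L*(-59 + L) (K(L) = (-59 + L)*(2*L) = 2*L*(-59 + L))
v = -33321/3319 (v = -9 + (-2744 - 4156)/(2806 + 3832) = -9 - 6900/6638 = -9 - 6900*1/6638 = -9 - 3450/3319 = -33321/3319 ≈ -10.039)
1/(v + K(12)) = 1/(-33321/3319 + 2*12*(-59 + 12)) = 1/(-33321/3319 + 2*12*(-47)) = 1/(-33321/3319 - 1128) = 1/(-3777153/3319) = -3319/3777153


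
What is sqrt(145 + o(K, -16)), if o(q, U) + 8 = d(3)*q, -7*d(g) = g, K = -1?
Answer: sqrt(6734)/7 ≈ 11.723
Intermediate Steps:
d(g) = -g/7
o(q, U) = -8 - 3*q/7 (o(q, U) = -8 + (-1/7*3)*q = -8 - 3*q/7)
sqrt(145 + o(K, -16)) = sqrt(145 + (-8 - 3/7*(-1))) = sqrt(145 + (-8 + 3/7)) = sqrt(145 - 53/7) = sqrt(962/7) = sqrt(6734)/7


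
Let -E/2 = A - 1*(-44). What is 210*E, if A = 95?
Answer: -58380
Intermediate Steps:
E = -278 (E = -2*(95 - 1*(-44)) = -2*(95 + 44) = -2*139 = -278)
210*E = 210*(-278) = -58380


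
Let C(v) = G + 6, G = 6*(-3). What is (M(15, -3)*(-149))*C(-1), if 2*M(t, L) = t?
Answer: 13410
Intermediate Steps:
M(t, L) = t/2
G = -18
C(v) = -12 (C(v) = -18 + 6 = -12)
(M(15, -3)*(-149))*C(-1) = (((½)*15)*(-149))*(-12) = ((15/2)*(-149))*(-12) = -2235/2*(-12) = 13410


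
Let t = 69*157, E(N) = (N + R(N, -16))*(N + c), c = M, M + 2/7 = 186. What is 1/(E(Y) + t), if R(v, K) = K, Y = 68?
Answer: 7/168183 ≈ 4.1621e-5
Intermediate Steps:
M = 1300/7 (M = -2/7 + 186 = 1300/7 ≈ 185.71)
c = 1300/7 ≈ 185.71
E(N) = (-16 + N)*(1300/7 + N) (E(N) = (N - 16)*(N + 1300/7) = (-16 + N)*(1300/7 + N))
t = 10833
1/(E(Y) + t) = 1/((-20800/7 + 68² + (1188/7)*68) + 10833) = 1/((-20800/7 + 4624 + 80784/7) + 10833) = 1/(92352/7 + 10833) = 1/(168183/7) = 7/168183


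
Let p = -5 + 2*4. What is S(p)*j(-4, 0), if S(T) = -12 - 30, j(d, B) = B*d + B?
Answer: 0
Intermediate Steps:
p = 3 (p = -5 + 8 = 3)
j(d, B) = B + B*d
S(T) = -42
S(p)*j(-4, 0) = -0*(1 - 4) = -0*(-3) = -42*0 = 0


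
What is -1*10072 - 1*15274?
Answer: -25346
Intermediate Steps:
-1*10072 - 1*15274 = -10072 - 15274 = -25346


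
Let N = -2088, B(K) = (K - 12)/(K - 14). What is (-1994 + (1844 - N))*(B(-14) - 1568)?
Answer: -21258891/7 ≈ -3.0370e+6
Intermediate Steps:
B(K) = (-12 + K)/(-14 + K)
(-1994 + (1844 - N))*(B(-14) - 1568) = (-1994 + (1844 - 1*(-2088)))*((-12 - 14)/(-14 - 14) - 1568) = (-1994 + (1844 + 2088))*(-26/(-28) - 1568) = (-1994 + 3932)*(-1/28*(-26) - 1568) = 1938*(13/14 - 1568) = 1938*(-21939/14) = -21258891/7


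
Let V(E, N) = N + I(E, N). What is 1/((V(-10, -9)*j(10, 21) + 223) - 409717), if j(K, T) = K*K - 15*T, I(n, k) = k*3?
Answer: -1/401754 ≈ -2.4891e-6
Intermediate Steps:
I(n, k) = 3*k
V(E, N) = 4*N (V(E, N) = N + 3*N = 4*N)
j(K, T) = K² - 15*T
1/((V(-10, -9)*j(10, 21) + 223) - 409717) = 1/(((4*(-9))*(10² - 15*21) + 223) - 409717) = 1/((-36*(100 - 315) + 223) - 409717) = 1/((-36*(-215) + 223) - 409717) = 1/((7740 + 223) - 409717) = 1/(7963 - 409717) = 1/(-401754) = -1/401754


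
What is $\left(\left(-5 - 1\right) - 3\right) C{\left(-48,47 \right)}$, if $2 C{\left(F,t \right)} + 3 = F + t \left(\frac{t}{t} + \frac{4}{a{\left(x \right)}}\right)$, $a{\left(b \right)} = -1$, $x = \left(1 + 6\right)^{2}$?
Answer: $864$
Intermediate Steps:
$x = 49$ ($x = 7^{2} = 49$)
$C{\left(F,t \right)} = - \frac{3}{2} + \frac{F}{2} - \frac{3 t}{2}$ ($C{\left(F,t \right)} = - \frac{3}{2} + \frac{F + t \left(\frac{t}{t} + \frac{4}{-1}\right)}{2} = - \frac{3}{2} + \frac{F + t \left(1 + 4 \left(-1\right)\right)}{2} = - \frac{3}{2} + \frac{F + t \left(1 - 4\right)}{2} = - \frac{3}{2} + \frac{F + t \left(-3\right)}{2} = - \frac{3}{2} + \frac{F - 3 t}{2} = - \frac{3}{2} + \left(\frac{F}{2} - \frac{3 t}{2}\right) = - \frac{3}{2} + \frac{F}{2} - \frac{3 t}{2}$)
$\left(\left(-5 - 1\right) - 3\right) C{\left(-48,47 \right)} = \left(\left(-5 - 1\right) - 3\right) \left(- \frac{3}{2} + \frac{1}{2} \left(-48\right) - \frac{141}{2}\right) = \left(-6 - 3\right) \left(- \frac{3}{2} - 24 - \frac{141}{2}\right) = \left(-9\right) \left(-96\right) = 864$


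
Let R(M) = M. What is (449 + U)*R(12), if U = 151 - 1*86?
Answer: 6168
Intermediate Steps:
U = 65 (U = 151 - 86 = 65)
(449 + U)*R(12) = (449 + 65)*12 = 514*12 = 6168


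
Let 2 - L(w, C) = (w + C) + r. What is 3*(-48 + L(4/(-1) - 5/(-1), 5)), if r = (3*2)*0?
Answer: -156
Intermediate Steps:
r = 0 (r = 6*0 = 0)
L(w, C) = 2 - C - w (L(w, C) = 2 - ((w + C) + 0) = 2 - ((C + w) + 0) = 2 - (C + w) = 2 + (-C - w) = 2 - C - w)
3*(-48 + L(4/(-1) - 5/(-1), 5)) = 3*(-48 + (2 - 1*5 - (4/(-1) - 5/(-1)))) = 3*(-48 + (2 - 5 - (4*(-1) - 5*(-1)))) = 3*(-48 + (2 - 5 - (-4 + 5))) = 3*(-48 + (2 - 5 - 1*1)) = 3*(-48 + (2 - 5 - 1)) = 3*(-48 - 4) = 3*(-52) = -156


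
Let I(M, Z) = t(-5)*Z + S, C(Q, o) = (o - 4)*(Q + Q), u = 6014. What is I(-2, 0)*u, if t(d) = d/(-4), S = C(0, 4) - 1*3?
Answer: -18042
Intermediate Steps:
C(Q, o) = 2*Q*(-4 + o) (C(Q, o) = (-4 + o)*(2*Q) = 2*Q*(-4 + o))
S = -3 (S = 2*0*(-4 + 4) - 1*3 = 2*0*0 - 3 = 0 - 3 = -3)
t(d) = -d/4 (t(d) = d*(-1/4) = -d/4)
I(M, Z) = -3 + 5*Z/4 (I(M, Z) = (-1/4*(-5))*Z - 3 = 5*Z/4 - 3 = -3 + 5*Z/4)
I(-2, 0)*u = (-3 + (5/4)*0)*6014 = (-3 + 0)*6014 = -3*6014 = -18042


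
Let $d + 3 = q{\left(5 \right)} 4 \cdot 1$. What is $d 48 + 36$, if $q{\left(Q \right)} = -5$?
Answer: $-1068$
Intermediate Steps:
$d = -23$ ($d = -3 + \left(-5\right) 4 \cdot 1 = -3 - 20 = -23$)
$d 48 + 36 = \left(-23\right) 48 + 36 = -1104 + 36 = -1068$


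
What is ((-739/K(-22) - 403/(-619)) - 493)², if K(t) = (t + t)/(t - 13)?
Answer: 865539400842601/741799696 ≈ 1.1668e+6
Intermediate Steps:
K(t) = 2*t/(-13 + t) (K(t) = (2*t)/(-13 + t) = 2*t/(-13 + t))
((-739/K(-22) - 403/(-619)) - 493)² = ((-739/(2*(-22)/(-13 - 22)) - 403/(-619)) - 493)² = ((-739/(2*(-22)/(-35)) - 403*(-1/619)) - 493)² = ((-739/(2*(-22)*(-1/35)) + 403/619) - 493)² = ((-739/44/35 + 403/619) - 493)² = ((-739*35/44 + 403/619) - 493)² = ((-25865/44 + 403/619) - 493)² = (-15992703/27236 - 493)² = (-29420051/27236)² = 865539400842601/741799696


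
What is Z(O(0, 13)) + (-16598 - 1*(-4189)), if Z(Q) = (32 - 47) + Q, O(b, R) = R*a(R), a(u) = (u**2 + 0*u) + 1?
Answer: -10214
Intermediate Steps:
a(u) = 1 + u**2 (a(u) = (u**2 + 0) + 1 = u**2 + 1 = 1 + u**2)
O(b, R) = R*(1 + R**2)
Z(Q) = -15 + Q
Z(O(0, 13)) + (-16598 - 1*(-4189)) = (-15 + (13 + 13**3)) + (-16598 - 1*(-4189)) = (-15 + (13 + 2197)) + (-16598 + 4189) = (-15 + 2210) - 12409 = 2195 - 12409 = -10214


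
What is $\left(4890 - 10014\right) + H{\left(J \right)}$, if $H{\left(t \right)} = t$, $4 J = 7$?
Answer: $- \frac{20489}{4} \approx -5122.3$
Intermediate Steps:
$J = \frac{7}{4}$ ($J = \frac{1}{4} \cdot 7 = \frac{7}{4} \approx 1.75$)
$\left(4890 - 10014\right) + H{\left(J \right)} = \left(4890 - 10014\right) + \frac{7}{4} = -5124 + \frac{7}{4} = - \frac{20489}{4}$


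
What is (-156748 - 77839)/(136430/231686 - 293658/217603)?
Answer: 844774071769589/2739205007 ≈ 3.0840e+5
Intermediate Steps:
(-156748 - 77839)/(136430/231686 - 293658/217603) = -234587/(136430*(1/231686) - 293658*1/217603) = -234587/(9745/16549 - 293658/217603) = -234587/(-2739205007/3601112047) = -234587*(-3601112047/2739205007) = 844774071769589/2739205007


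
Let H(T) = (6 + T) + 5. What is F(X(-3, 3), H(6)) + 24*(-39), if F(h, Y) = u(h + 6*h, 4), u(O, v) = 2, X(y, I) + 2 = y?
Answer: -934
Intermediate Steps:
X(y, I) = -2 + y
H(T) = 11 + T
F(h, Y) = 2
F(X(-3, 3), H(6)) + 24*(-39) = 2 + 24*(-39) = 2 - 936 = -934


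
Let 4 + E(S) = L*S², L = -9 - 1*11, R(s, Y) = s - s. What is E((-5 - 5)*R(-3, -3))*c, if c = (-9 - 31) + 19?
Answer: 84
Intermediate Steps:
R(s, Y) = 0
c = -21 (c = -40 + 19 = -21)
L = -20 (L = -9 - 11 = -20)
E(S) = -4 - 20*S²
E((-5 - 5)*R(-3, -3))*c = (-4 - 20*((-5 - 5)*0)²)*(-21) = (-4 - 20*(-10*0)²)*(-21) = (-4 - 20*0²)*(-21) = (-4 - 20*0)*(-21) = (-4 + 0)*(-21) = -4*(-21) = 84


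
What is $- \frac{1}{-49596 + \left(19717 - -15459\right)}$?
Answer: $\frac{1}{14420} \approx 6.9348 \cdot 10^{-5}$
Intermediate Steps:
$- \frac{1}{-49596 + \left(19717 - -15459\right)} = - \frac{1}{-49596 + \left(19717 + 15459\right)} = - \frac{1}{-49596 + 35176} = - \frac{1}{-14420} = \left(-1\right) \left(- \frac{1}{14420}\right) = \frac{1}{14420}$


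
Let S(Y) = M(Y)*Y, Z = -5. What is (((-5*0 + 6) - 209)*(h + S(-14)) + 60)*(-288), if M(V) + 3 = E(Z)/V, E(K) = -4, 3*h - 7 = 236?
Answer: 6939936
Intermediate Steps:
h = 81 (h = 7/3 + (⅓)*236 = 7/3 + 236/3 = 81)
M(V) = -3 - 4/V
S(Y) = Y*(-3 - 4/Y) (S(Y) = (-3 - 4/Y)*Y = Y*(-3 - 4/Y))
(((-5*0 + 6) - 209)*(h + S(-14)) + 60)*(-288) = (((-5*0 + 6) - 209)*(81 + (-4 - 3*(-14))) + 60)*(-288) = (((0 + 6) - 209)*(81 + (-4 + 42)) + 60)*(-288) = ((6 - 209)*(81 + 38) + 60)*(-288) = (-203*119 + 60)*(-288) = (-24157 + 60)*(-288) = -24097*(-288) = 6939936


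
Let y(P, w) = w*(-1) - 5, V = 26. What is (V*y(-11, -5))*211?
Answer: 0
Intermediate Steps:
y(P, w) = -5 - w (y(P, w) = -w - 5 = -5 - w)
(V*y(-11, -5))*211 = (26*(-5 - 1*(-5)))*211 = (26*(-5 + 5))*211 = (26*0)*211 = 0*211 = 0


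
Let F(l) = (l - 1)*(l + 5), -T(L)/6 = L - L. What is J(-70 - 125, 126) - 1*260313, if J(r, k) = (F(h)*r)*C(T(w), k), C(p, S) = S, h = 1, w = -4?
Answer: -260313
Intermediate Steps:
T(L) = 0 (T(L) = -6*(L - L) = -6*0 = 0)
F(l) = (-1 + l)*(5 + l)
J(r, k) = 0 (J(r, k) = ((-5 + 1² + 4*1)*r)*k = ((-5 + 1 + 4)*r)*k = (0*r)*k = 0*k = 0)
J(-70 - 125, 126) - 1*260313 = 0 - 1*260313 = 0 - 260313 = -260313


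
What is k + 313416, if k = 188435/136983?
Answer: 42932852363/136983 ≈ 3.1342e+5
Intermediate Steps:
k = 188435/136983 (k = 188435*(1/136983) = 188435/136983 ≈ 1.3756)
k + 313416 = 188435/136983 + 313416 = 42932852363/136983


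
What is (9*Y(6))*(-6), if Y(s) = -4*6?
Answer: 1296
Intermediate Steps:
Y(s) = -24
(9*Y(6))*(-6) = (9*(-24))*(-6) = -216*(-6) = 1296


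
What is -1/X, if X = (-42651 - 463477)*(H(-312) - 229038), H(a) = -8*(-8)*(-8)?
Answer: -1/116181682400 ≈ -8.6072e-12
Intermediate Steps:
H(a) = -512 (H(a) = 64*(-8) = -512)
X = 116181682400 (X = (-42651 - 463477)*(-512 - 229038) = -506128*(-229550) = 116181682400)
-1/X = -1/116181682400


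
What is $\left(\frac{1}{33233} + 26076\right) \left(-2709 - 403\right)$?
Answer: $- \frac{2696808502408}{33233} \approx -8.1149 \cdot 10^{7}$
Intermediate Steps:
$\left(\frac{1}{33233} + 26076\right) \left(-2709 - 403\right) = \left(\frac{1}{33233} + 26076\right) \left(-3112\right) = \frac{866583709}{33233} \left(-3112\right) = - \frac{2696808502408}{33233}$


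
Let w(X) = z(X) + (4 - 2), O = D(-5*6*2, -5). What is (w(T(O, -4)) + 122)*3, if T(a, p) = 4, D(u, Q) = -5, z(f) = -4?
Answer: 360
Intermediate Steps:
O = -5
w(X) = -2 (w(X) = -4 + (4 - 2) = -4 + 2 = -2)
(w(T(O, -4)) + 122)*3 = (-2 + 122)*3 = 120*3 = 360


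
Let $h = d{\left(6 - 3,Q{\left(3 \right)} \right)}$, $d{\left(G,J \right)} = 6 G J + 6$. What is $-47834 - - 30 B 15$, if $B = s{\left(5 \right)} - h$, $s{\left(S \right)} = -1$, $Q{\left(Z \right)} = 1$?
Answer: $-59084$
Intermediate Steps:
$d{\left(G,J \right)} = 6 + 6 G J$ ($d{\left(G,J \right)} = 6 G J + 6 = 6 + 6 G J$)
$h = 24$ ($h = 6 + 6 \left(6 - 3\right) 1 = 6 + 6 \cdot 3 \cdot 1 = 6 + 18 = 24$)
$B = -25$ ($B = -1 - 24 = -25$)
$-47834 - - 30 B 15 = -47834 - \left(-30\right) \left(-25\right) 15 = -47834 - 750 \cdot 15 = -47834 - 11250 = -59084$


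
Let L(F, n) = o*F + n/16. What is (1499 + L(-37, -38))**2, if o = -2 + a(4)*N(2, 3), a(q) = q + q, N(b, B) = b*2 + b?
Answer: 2699449/64 ≈ 42179.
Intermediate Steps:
N(b, B) = 3*b (N(b, B) = 2*b + b = 3*b)
a(q) = 2*q
o = 46 (o = -2 + (2*4)*(3*2) = -2 + 8*6 = -2 + 48 = 46)
L(F, n) = 46*F + n/16
(1499 + L(-37, -38))**2 = (1499 + (46*(-37) + (1/16)*(-38)))**2 = (1499 + (-1702 - 19/8))**2 = (1499 - 13635/8)**2 = (-1643/8)**2 = 2699449/64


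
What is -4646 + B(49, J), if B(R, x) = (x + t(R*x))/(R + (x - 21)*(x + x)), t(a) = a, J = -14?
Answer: -683062/147 ≈ -4646.7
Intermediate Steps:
B(R, x) = (x + R*x)/(R + 2*x*(-21 + x)) (B(R, x) = (x + R*x)/(R + (x - 21)*(x + x)) = (x + R*x)/(R + (-21 + x)*(2*x)) = (x + R*x)/(R + 2*x*(-21 + x)))
-4646 + B(49, J) = -4646 - 14*(1 + 49)/(49 - 42*(-14) + 2*(-14)²) = -4646 - 14*50/(49 + 588 + 2*196) = -4646 - 14*50/(49 + 588 + 392) = -4646 - 14*50/1029 = -4646 - 14*1/1029*50 = -4646 - 100/147 = -683062/147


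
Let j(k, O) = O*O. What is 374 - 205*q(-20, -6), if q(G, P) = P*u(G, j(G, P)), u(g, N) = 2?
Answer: 2834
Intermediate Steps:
j(k, O) = O²
q(G, P) = 2*P (q(G, P) = P*2 = 2*P)
374 - 205*q(-20, -6) = 374 - 410*(-6) = 374 - 205*(-12) = 374 + 2460 = 2834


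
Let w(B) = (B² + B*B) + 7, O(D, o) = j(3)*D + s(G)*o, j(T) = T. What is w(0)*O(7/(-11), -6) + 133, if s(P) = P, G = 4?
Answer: -532/11 ≈ -48.364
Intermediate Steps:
O(D, o) = 3*D + 4*o
w(B) = 7 + 2*B² (w(B) = (B² + B²) + 7 = 2*B² + 7 = 7 + 2*B²)
w(0)*O(7/(-11), -6) + 133 = (7 + 2*0²)*(3*(7/(-11)) + 4*(-6)) + 133 = (7 + 2*0)*(3*(7*(-1/11)) - 24) + 133 = (7 + 0)*(3*(-7/11) - 24) + 133 = 7*(-21/11 - 24) + 133 = 7*(-285/11) + 133 = -1995/11 + 133 = -532/11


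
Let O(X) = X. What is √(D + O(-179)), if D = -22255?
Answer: I*√22434 ≈ 149.78*I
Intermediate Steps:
√(D + O(-179)) = √(-22255 - 179) = √(-22434) = I*√22434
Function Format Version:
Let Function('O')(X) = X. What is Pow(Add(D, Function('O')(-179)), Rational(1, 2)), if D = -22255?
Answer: Mul(I, Pow(22434, Rational(1, 2))) ≈ Mul(149.78, I)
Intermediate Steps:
Pow(Add(D, Function('O')(-179)), Rational(1, 2)) = Pow(Add(-22255, -179), Rational(1, 2)) = Pow(-22434, Rational(1, 2)) = Mul(I, Pow(22434, Rational(1, 2)))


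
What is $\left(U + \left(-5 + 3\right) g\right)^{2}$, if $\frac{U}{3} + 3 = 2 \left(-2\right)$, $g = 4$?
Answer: $841$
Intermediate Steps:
$U = -21$ ($U = -9 + 3 \cdot 2 \left(-2\right) = -9 + 3 \left(-4\right) = -9 - 12 = -21$)
$\left(U + \left(-5 + 3\right) g\right)^{2} = \left(-21 + \left(-5 + 3\right) 4\right)^{2} = \left(-21 - 8\right)^{2} = \left(-29\right)^{2} = 841$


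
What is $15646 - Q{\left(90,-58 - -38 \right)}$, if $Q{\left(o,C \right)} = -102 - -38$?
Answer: $15710$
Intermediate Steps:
$Q{\left(o,C \right)} = -64$ ($Q{\left(o,C \right)} = -102 + 38 = -64$)
$15646 - Q{\left(90,-58 - -38 \right)} = 15646 - -64 = 15646 + 64 = 15710$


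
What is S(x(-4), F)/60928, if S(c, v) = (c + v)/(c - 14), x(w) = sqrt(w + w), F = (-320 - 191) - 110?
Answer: 4351/6214656 + 607*I*sqrt(2)/6214656 ≈ 0.00070012 + 0.00013813*I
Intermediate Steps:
F = -621 (F = -511 - 110 = -621)
x(w) = sqrt(2)*sqrt(w) (x(w) = sqrt(2*w) = sqrt(2)*sqrt(w))
S(c, v) = (c + v)/(-14 + c)
S(x(-4), F)/60928 = ((sqrt(2)*sqrt(-4) - 621)/(-14 + sqrt(2)*sqrt(-4)))/60928 = ((sqrt(2)*(2*I) - 621)/(-14 + sqrt(2)*(2*I)))*(1/60928) = ((2*I*sqrt(2) - 621)/(-14 + 2*I*sqrt(2)))*(1/60928) = ((-621 + 2*I*sqrt(2))/(-14 + 2*I*sqrt(2)))*(1/60928) = (-621 + 2*I*sqrt(2))/(60928*(-14 + 2*I*sqrt(2)))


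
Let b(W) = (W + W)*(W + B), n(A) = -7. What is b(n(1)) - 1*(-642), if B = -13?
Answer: 922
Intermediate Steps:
b(W) = 2*W*(-13 + W) (b(W) = (W + W)*(W - 13) = (2*W)*(-13 + W) = 2*W*(-13 + W))
b(n(1)) - 1*(-642) = 2*(-7)*(-13 - 7) - 1*(-642) = 2*(-7)*(-20) + 642 = 280 + 642 = 922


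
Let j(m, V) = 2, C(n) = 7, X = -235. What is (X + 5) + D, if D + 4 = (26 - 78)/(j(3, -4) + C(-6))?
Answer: -2158/9 ≈ -239.78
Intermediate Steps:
D = -88/9 (D = -4 + (26 - 78)/(2 + 7) = -4 - 52/9 = -88/9 ≈ -9.7778)
(X + 5) + D = (-235 + 5) - 88/9 = -230 - 88/9 = -2158/9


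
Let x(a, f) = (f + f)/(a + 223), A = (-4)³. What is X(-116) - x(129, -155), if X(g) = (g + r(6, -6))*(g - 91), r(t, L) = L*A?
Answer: -9763621/176 ≈ -55475.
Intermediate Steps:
A = -64
r(t, L) = -64*L (r(t, L) = L*(-64) = -64*L)
X(g) = (-91 + g)*(384 + g) (X(g) = (g - 64*(-6))*(g - 91) = (g + 384)*(-91 + g) = (384 + g)*(-91 + g) = (-91 + g)*(384 + g))
x(a, f) = 2*f/(223 + a) (x(a, f) = (2*f)/(223 + a) = 2*f/(223 + a))
X(-116) - x(129, -155) = (-34944 + (-116)² + 293*(-116)) - 2*(-155)/(223 + 129) = (-34944 + 13456 - 33988) - 2*(-155)/352 = -55476 - 2*(-155)/352 = -55476 - 1*(-155/176) = -55476 + 155/176 = -9763621/176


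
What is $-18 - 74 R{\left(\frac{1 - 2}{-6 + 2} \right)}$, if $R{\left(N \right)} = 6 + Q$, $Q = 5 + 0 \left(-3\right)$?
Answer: $-832$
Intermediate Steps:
$Q = 5$ ($Q = 5 + 0 = 5$)
$R{\left(N \right)} = 11$ ($R{\left(N \right)} = 6 + 5 = 11$)
$-18 - 74 R{\left(\frac{1 - 2}{-6 + 2} \right)} = -18 - 814 = -832$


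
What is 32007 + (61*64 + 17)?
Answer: 35928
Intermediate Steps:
32007 + (61*64 + 17) = 32007 + (3904 + 17) = 32007 + 3921 = 35928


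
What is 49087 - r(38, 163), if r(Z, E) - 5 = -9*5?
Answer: 49127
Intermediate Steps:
r(Z, E) = -40 (r(Z, E) = 5 - 9*5 = 5 - 45 = -40)
49087 - r(38, 163) = 49087 - 1*(-40) = 49087 + 40 = 49127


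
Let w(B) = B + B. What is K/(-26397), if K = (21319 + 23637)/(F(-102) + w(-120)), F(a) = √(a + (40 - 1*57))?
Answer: 3596480/507869481 + 44956*I*√119/1523608443 ≈ 0.0070815 + 0.00032188*I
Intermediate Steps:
w(B) = 2*B
F(a) = √(-17 + a) (F(a) = √(a + (40 - 57)) = √(a - 17) = √(-17 + a))
K = 44956/(-240 + I*√119) (K = (21319 + 23637)/(√(-17 - 102) + 2*(-120)) = 44956/(√(-119) - 240) = 44956/(I*√119 - 240) = 44956/(-240 + I*√119) ≈ -186.93 - 8.4966*I)
K/(-26397) = (-10789440/57719 - 44956*I*√119/57719)/(-26397) = (-10789440/57719 - 44956*I*√119/57719)*(-1/26397) = 3596480/507869481 + 44956*I*√119/1523608443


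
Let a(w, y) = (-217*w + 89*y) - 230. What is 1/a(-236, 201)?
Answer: 1/68871 ≈ 1.4520e-5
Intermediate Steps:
a(w, y) = -230 - 217*w + 89*y
1/a(-236, 201) = 1/(-230 - 217*(-236) + 89*201) = 1/(-230 + 51212 + 17889) = 1/68871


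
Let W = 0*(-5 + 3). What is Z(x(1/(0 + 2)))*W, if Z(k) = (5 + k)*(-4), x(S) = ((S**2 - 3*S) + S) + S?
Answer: 0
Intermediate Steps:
x(S) = S**2 - S (x(S) = (S**2 - 2*S) + S = S**2 - S)
W = 0 (W = 0*(-2) = 0)
Z(k) = -20 - 4*k
Z(x(1/(0 + 2)))*W = (-20 - 4*(-1 + 1/(0 + 2))/(0 + 2))*0 = (-20 - 4*(-1 + 1/2)/2)*0 = (-20 - 2*(-1 + 1/2))*0 = (-20 - 2*(-1)/2)*0 = (-20 - 4*(-1/4))*0 = (-20 + 1)*0 = -19*0 = 0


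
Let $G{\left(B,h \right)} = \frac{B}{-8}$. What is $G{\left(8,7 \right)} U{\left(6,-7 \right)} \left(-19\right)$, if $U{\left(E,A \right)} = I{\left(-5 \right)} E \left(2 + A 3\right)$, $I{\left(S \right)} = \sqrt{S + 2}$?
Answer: $- 2166 i \sqrt{3} \approx - 3751.6 i$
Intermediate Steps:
$I{\left(S \right)} = \sqrt{2 + S}$
$G{\left(B,h \right)} = - \frac{B}{8}$ ($G{\left(B,h \right)} = B \left(- \frac{1}{8}\right) = - \frac{B}{8}$)
$U{\left(E,A \right)} = i E \sqrt{3} \left(2 + 3 A\right)$ ($U{\left(E,A \right)} = \sqrt{2 - 5} E \left(2 + A 3\right) = \sqrt{-3} E \left(2 + 3 A\right) = i \sqrt{3} E \left(2 + 3 A\right) = i E \sqrt{3} \left(2 + 3 A\right)$)
$G{\left(8,7 \right)} U{\left(6,-7 \right)} \left(-19\right) = \left(- \frac{1}{8}\right) 8 i 6 \sqrt{3} \left(2 + 3 \left(-7\right)\right) \left(-19\right) = - i 6 \sqrt{3} \left(2 - 21\right) \left(-19\right) = - i 6 \sqrt{3} \left(-19\right) \left(-19\right) = - \left(-114\right) i \sqrt{3} \left(-19\right) = 114 i \sqrt{3} \left(-19\right) = - 2166 i \sqrt{3}$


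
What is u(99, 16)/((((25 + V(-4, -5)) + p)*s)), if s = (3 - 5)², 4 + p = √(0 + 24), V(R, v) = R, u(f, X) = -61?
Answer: -1037/1060 + 61*√6/530 ≈ -0.69638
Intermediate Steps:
p = -4 + 2*√6 (p = -4 + √(0 + 24) = -4 + √24 = -4 + 2*√6 ≈ 0.89898)
s = 4 (s = (-2)² = 4)
u(99, 16)/((((25 + V(-4, -5)) + p)*s)) = -61*1/(4*((25 - 4) + (-4 + 2*√6))) = -61*1/(4*(21 + (-4 + 2*√6))) = -61*1/(4*(17 + 2*√6)) = -61/(68 + 8*√6)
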